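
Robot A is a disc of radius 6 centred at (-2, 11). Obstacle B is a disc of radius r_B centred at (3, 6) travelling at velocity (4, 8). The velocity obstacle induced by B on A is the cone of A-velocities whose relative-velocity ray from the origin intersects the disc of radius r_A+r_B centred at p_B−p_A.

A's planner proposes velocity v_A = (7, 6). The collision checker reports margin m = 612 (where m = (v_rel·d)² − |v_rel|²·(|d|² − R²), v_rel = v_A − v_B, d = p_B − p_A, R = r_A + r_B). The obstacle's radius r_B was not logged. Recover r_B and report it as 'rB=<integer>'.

m = 612
d = (5, -5);  v_rel = (3, -2),  |v_rel|² = 13
v_rel×d = (3)·(-5) − (-2)·(5) = -5
since m = R²·13 − (-5)²:  R² = (25 + 612) / 13 = 49
R = √49 = 7  ⇒  r_B = 7 − 6 = 1

rB=1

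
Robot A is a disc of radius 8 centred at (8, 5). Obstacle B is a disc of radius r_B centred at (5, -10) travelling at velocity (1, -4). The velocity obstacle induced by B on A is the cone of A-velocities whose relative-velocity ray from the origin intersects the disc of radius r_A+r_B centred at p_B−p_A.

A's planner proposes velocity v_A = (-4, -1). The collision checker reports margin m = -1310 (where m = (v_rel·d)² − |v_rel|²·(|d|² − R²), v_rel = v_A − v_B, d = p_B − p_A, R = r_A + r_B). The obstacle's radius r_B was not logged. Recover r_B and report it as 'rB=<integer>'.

m = -1310
d = (-3, -15);  v_rel = (-5, 3),  |v_rel|² = 34
v_rel×d = (-5)·(-15) − (3)·(-3) = 84
since m = R²·34 − 84²:  R² = (7056 + -1310) / 34 = 169
R = √169 = 13  ⇒  r_B = 13 − 8 = 5

rB=5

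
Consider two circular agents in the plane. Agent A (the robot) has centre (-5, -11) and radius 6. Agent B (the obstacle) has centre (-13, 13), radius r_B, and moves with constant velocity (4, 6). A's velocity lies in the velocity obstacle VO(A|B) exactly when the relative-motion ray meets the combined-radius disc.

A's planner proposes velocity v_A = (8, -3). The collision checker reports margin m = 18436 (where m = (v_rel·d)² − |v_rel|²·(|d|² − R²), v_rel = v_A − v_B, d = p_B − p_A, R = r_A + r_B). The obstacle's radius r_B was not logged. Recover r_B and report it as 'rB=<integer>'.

m = 18436
d = (-8, 24);  v_rel = (4, -9),  |v_rel|² = 97
v_rel×d = (4)·(24) − (-9)·(-8) = 24
since m = R²·97 − 24²:  R² = (576 + 18436) / 97 = 196
R = √196 = 14  ⇒  r_B = 14 − 6 = 8

rB=8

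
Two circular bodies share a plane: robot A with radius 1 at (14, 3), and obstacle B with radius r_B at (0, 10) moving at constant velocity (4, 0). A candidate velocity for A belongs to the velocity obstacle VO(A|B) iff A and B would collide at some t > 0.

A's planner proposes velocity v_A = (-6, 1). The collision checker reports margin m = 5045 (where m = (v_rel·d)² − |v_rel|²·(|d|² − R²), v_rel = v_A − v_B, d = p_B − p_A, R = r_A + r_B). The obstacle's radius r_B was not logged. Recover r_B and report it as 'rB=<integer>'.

m = 5045
d = (-14, 7);  v_rel = (-10, 1),  |v_rel|² = 101
v_rel×d = (-10)·(7) − (1)·(-14) = -56
since m = R²·101 − (-56)²:  R² = (3136 + 5045) / 101 = 81
R = √81 = 9  ⇒  r_B = 9 − 1 = 8

rB=8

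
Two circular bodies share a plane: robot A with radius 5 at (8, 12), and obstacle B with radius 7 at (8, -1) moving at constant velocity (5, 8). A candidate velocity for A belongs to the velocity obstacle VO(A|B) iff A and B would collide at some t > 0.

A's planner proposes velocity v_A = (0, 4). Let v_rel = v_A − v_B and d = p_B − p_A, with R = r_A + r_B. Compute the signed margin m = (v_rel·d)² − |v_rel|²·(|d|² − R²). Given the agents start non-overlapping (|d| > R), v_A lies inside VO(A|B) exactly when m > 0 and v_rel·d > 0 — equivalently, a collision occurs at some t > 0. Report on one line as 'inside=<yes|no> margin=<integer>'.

d = (0, -13),  |d|² = 169;  R = 5+7 = 12,  c = 169−12² = 25
v_rel = (-5, -4),  |v_rel|² = 41;  v_rel·d = (-5)·(0) + (-4)·(-13) = 52
41·t² − 104·t + 25 = 0  ⇒  m = 52² − 41·25 = 1679
m = 1679 > 0,  v_rel·d = 52 > 0  ⇒  inside

inside=yes margin=1679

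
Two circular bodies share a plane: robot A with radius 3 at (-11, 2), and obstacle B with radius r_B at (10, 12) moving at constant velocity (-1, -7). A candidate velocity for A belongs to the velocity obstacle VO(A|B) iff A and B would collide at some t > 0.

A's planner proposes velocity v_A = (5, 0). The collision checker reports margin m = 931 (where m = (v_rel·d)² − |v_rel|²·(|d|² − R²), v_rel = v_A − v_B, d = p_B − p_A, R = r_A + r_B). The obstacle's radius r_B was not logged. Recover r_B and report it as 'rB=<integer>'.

m = 931
d = (21, 10);  v_rel = (6, 7),  |v_rel|² = 85
v_rel×d = (6)·(10) − (7)·(21) = -87
since m = R²·85 − (-87)²:  R² = (7569 + 931) / 85 = 100
R = √100 = 10  ⇒  r_B = 10 − 3 = 7

rB=7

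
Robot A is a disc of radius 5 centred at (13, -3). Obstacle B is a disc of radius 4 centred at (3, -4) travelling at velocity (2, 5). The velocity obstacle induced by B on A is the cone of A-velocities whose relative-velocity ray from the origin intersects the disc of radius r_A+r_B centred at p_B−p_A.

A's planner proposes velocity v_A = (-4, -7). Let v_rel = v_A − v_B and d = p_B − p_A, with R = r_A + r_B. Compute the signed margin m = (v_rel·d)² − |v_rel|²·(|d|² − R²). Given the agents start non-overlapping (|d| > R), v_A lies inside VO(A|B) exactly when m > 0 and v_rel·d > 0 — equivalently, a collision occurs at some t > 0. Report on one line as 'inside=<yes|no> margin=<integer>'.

d = (-10, -1),  |d|² = 101;  R = 5+4 = 9,  c = 101−9² = 20
v_rel = (-6, -12),  |v_rel|² = 180;  v_rel·d = (-6)·(-10) + (-12)·(-1) = 72
180·t² − 144·t + 20 = 0  ⇒  m = 72² − 180·20 = 1584
m = 1584 > 0,  v_rel·d = 72 > 0  ⇒  inside

inside=yes margin=1584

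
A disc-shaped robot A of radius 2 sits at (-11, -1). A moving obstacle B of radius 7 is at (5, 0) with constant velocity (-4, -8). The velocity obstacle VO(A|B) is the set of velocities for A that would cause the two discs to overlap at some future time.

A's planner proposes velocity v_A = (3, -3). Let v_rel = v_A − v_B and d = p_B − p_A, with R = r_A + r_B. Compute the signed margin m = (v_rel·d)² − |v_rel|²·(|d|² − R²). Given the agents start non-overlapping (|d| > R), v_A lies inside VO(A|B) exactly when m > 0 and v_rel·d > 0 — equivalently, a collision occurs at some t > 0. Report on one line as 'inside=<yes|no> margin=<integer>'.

d = (16, 1),  |d|² = 257;  R = 2+7 = 9,  c = 257−9² = 176
v_rel = (7, 5),  |v_rel|² = 74;  v_rel·d = (7)·(16) + (5)·(1) = 117
74·t² − 234·t + 176 = 0  ⇒  m = 117² − 74·176 = 665
m = 665 > 0,  v_rel·d = 117 > 0  ⇒  inside

inside=yes margin=665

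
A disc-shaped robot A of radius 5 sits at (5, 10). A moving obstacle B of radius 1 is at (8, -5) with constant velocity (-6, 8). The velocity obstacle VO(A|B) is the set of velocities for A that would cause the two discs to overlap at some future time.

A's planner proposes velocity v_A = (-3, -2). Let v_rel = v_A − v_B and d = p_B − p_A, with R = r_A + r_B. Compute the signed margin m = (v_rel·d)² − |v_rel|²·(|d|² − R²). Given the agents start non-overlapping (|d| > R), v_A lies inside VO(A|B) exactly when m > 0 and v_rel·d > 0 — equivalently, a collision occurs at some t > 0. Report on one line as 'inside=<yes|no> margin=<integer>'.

d = (3, -15),  |d|² = 234;  R = 5+1 = 6,  c = 234−6² = 198
v_rel = (3, -10),  |v_rel|² = 109;  v_rel·d = (3)·(3) + (-10)·(-15) = 159
109·t² − 318·t + 198 = 0  ⇒  m = 159² − 109·198 = 3699
m = 3699 > 0,  v_rel·d = 159 > 0  ⇒  inside

inside=yes margin=3699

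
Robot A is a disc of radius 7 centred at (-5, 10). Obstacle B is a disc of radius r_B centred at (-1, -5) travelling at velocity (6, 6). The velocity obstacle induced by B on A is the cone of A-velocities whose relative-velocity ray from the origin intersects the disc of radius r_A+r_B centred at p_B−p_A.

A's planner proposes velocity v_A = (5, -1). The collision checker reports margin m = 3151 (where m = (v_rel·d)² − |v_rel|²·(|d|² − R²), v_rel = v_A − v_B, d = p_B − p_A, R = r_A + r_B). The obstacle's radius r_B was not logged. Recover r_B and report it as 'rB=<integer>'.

m = 3151
d = (4, -15);  v_rel = (-1, -7),  |v_rel|² = 50
v_rel×d = (-1)·(-15) − (-7)·(4) = 43
since m = R²·50 − 43²:  R² = (1849 + 3151) / 50 = 100
R = √100 = 10  ⇒  r_B = 10 − 7 = 3

rB=3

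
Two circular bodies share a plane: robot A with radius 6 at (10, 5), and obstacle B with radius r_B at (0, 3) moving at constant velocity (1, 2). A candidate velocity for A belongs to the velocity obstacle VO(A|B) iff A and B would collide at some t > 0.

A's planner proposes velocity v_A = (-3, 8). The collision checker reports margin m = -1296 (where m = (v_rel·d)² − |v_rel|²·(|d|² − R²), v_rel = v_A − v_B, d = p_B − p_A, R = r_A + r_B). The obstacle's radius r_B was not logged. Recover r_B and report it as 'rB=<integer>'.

m = -1296
d = (-10, -2);  v_rel = (-4, 6),  |v_rel|² = 52
v_rel×d = (-4)·(-2) − (6)·(-10) = 68
since m = R²·52 − 68²:  R² = (4624 + -1296) / 52 = 64
R = √64 = 8  ⇒  r_B = 8 − 6 = 2

rB=2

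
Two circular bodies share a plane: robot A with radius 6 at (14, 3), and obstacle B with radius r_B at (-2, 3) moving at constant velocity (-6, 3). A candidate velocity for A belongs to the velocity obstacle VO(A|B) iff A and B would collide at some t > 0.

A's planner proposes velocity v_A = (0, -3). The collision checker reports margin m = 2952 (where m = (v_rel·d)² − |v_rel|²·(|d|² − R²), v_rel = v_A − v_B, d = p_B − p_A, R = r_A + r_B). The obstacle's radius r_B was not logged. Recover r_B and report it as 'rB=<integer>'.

m = 2952
d = (-16, 0);  v_rel = (6, -6),  |v_rel|² = 72
v_rel×d = (6)·(0) − (-6)·(-16) = -96
since m = R²·72 − (-96)²:  R² = (9216 + 2952) / 72 = 169
R = √169 = 13  ⇒  r_B = 13 − 6 = 7

rB=7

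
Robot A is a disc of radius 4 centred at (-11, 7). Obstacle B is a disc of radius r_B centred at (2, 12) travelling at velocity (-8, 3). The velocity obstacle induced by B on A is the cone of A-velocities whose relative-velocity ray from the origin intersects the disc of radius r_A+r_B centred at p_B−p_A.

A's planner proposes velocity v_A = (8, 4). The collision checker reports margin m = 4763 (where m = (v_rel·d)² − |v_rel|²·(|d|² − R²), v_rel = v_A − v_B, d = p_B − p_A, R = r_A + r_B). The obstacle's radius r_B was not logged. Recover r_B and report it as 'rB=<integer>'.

m = 4763
d = (13, 5);  v_rel = (16, 1),  |v_rel|² = 257
v_rel×d = (16)·(5) − (1)·(13) = 67
since m = R²·257 − 67²:  R² = (4489 + 4763) / 257 = 36
R = √36 = 6  ⇒  r_B = 6 − 4 = 2

rB=2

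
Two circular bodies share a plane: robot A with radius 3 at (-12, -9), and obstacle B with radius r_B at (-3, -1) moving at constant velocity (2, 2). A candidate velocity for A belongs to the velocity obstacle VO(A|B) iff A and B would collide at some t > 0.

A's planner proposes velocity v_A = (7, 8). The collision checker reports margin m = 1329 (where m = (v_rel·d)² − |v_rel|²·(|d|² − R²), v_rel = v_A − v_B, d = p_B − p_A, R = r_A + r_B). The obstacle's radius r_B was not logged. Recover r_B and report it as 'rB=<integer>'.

m = 1329
d = (9, 8);  v_rel = (5, 6),  |v_rel|² = 61
v_rel×d = (5)·(8) − (6)·(9) = -14
since m = R²·61 − (-14)²:  R² = (196 + 1329) / 61 = 25
R = √25 = 5  ⇒  r_B = 5 − 3 = 2

rB=2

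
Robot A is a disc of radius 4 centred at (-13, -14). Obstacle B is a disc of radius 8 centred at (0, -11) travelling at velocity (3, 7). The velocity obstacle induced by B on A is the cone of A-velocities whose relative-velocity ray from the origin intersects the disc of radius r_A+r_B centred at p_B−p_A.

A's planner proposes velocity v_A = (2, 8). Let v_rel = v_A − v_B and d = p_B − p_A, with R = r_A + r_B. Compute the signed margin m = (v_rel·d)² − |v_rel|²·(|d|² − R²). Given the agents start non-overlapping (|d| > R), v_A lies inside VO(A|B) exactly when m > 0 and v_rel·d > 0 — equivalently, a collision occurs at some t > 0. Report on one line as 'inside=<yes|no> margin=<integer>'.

d = (13, 3),  |d|² = 178;  R = 4+8 = 12,  c = 178−12² = 34
v_rel = (-1, 1),  |v_rel|² = 2;  v_rel·d = (-1)·(13) + (1)·(3) = -10
2·t² + 20·t + 34 = 0  ⇒  m = (-10)² − 2·34 = 32
m = 32 > 0,  v_rel·d = -10 < 0  ⇒  outside

inside=no margin=32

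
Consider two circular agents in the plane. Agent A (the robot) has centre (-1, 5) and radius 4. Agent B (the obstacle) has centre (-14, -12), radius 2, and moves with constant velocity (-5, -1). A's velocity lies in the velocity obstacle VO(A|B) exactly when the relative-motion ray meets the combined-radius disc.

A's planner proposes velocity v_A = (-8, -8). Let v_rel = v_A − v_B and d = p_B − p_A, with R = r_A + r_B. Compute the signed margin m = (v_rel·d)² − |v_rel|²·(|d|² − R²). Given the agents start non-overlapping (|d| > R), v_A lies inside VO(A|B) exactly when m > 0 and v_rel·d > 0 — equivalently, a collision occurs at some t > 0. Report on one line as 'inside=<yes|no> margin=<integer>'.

d = (-13, -17),  |d|² = 458;  R = 4+2 = 6,  c = 458−6² = 422
v_rel = (-3, -7),  |v_rel|² = 58;  v_rel·d = (-3)·(-13) + (-7)·(-17) = 158
58·t² − 316·t + 422 = 0  ⇒  m = 158² − 58·422 = 488
m = 488 > 0,  v_rel·d = 158 > 0  ⇒  inside

inside=yes margin=488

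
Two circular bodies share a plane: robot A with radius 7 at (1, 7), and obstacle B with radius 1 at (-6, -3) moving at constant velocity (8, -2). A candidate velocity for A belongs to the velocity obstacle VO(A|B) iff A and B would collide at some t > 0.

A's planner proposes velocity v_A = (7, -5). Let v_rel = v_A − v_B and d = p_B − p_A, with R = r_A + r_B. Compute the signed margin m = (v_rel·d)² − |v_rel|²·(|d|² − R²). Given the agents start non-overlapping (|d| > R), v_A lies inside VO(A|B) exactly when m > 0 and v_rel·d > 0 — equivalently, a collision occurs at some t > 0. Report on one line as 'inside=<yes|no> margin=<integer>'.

d = (-7, -10),  |d|² = 149;  R = 7+1 = 8,  c = 149−8² = 85
v_rel = (-1, -3),  |v_rel|² = 10;  v_rel·d = (-1)·(-7) + (-3)·(-10) = 37
10·t² − 74·t + 85 = 0  ⇒  m = 37² − 10·85 = 519
m = 519 > 0,  v_rel·d = 37 > 0  ⇒  inside

inside=yes margin=519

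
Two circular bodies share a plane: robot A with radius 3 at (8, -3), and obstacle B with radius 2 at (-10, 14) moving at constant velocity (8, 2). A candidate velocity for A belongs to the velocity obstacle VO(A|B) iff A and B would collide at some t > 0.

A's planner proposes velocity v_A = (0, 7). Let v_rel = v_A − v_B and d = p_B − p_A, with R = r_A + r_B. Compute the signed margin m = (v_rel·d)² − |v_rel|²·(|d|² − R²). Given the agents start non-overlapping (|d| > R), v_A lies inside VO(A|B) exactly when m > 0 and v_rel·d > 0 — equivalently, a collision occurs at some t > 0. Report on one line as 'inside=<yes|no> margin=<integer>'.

d = (-18, 17),  |d|² = 613;  R = 3+2 = 5,  c = 613−5² = 588
v_rel = (-8, 5),  |v_rel|² = 89;  v_rel·d = (-8)·(-18) + (5)·(17) = 229
89·t² − 458·t + 588 = 0  ⇒  m = 229² − 89·588 = 109
m = 109 > 0,  v_rel·d = 229 > 0  ⇒  inside

inside=yes margin=109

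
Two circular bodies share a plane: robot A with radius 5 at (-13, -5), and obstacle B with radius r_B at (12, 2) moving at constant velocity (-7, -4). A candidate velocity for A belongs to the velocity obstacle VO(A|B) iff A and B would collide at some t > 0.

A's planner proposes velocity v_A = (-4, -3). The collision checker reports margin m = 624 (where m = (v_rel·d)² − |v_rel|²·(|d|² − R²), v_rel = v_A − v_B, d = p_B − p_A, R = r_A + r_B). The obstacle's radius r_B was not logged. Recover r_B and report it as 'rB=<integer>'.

m = 624
d = (25, 7);  v_rel = (3, 1),  |v_rel|² = 10
v_rel×d = (3)·(7) − (1)·(25) = -4
since m = R²·10 − (-4)²:  R² = (16 + 624) / 10 = 64
R = √64 = 8  ⇒  r_B = 8 − 5 = 3

rB=3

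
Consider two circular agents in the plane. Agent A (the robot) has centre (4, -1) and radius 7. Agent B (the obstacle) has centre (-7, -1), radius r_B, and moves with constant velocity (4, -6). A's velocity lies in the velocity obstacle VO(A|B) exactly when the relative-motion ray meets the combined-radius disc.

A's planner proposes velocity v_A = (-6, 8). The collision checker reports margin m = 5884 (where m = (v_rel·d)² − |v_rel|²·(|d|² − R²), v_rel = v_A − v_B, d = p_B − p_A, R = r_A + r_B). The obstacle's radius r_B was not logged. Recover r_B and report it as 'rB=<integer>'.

m = 5884
d = (-11, 0);  v_rel = (-10, 14),  |v_rel|² = 296
v_rel×d = (-10)·(0) − (14)·(-11) = 154
since m = R²·296 − 154²:  R² = (23716 + 5884) / 296 = 100
R = √100 = 10  ⇒  r_B = 10 − 7 = 3

rB=3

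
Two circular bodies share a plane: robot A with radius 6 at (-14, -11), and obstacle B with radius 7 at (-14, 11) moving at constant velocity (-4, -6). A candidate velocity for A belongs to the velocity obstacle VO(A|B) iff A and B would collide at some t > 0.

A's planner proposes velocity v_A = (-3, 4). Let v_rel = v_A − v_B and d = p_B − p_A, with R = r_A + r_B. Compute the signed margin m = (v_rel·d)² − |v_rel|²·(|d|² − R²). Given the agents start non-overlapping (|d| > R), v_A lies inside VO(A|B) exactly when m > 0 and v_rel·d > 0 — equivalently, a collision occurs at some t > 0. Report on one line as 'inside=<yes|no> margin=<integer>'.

d = (0, 22),  |d|² = 484;  R = 6+7 = 13,  c = 484−13² = 315
v_rel = (1, 10),  |v_rel|² = 101;  v_rel·d = (1)·(0) + (10)·(22) = 220
101·t² − 440·t + 315 = 0  ⇒  m = 220² − 101·315 = 16585
m = 16585 > 0,  v_rel·d = 220 > 0  ⇒  inside

inside=yes margin=16585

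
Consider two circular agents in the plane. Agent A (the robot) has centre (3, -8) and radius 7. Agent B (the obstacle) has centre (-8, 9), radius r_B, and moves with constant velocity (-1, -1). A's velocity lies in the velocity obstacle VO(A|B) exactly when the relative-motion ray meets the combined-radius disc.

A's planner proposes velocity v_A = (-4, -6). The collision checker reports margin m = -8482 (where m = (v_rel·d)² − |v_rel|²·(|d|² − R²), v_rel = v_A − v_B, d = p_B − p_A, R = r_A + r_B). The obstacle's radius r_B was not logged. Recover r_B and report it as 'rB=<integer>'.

m = -8482
d = (-11, 17);  v_rel = (-3, -5),  |v_rel|² = 34
v_rel×d = (-3)·(17) − (-5)·(-11) = -106
since m = R²·34 − (-106)²:  R² = (11236 + -8482) / 34 = 81
R = √81 = 9  ⇒  r_B = 9 − 7 = 2

rB=2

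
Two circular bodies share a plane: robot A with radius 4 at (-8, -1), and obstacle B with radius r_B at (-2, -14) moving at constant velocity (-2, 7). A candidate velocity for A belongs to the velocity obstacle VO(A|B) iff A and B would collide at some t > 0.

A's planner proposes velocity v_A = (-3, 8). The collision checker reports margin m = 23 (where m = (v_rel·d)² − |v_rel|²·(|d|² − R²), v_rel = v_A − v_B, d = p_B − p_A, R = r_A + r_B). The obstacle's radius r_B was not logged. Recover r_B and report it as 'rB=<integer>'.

m = 23
d = (6, -13);  v_rel = (-1, 1),  |v_rel|² = 2
v_rel×d = (-1)·(-13) − (1)·(6) = 7
since m = R²·2 − 7²:  R² = (49 + 23) / 2 = 36
R = √36 = 6  ⇒  r_B = 6 − 4 = 2

rB=2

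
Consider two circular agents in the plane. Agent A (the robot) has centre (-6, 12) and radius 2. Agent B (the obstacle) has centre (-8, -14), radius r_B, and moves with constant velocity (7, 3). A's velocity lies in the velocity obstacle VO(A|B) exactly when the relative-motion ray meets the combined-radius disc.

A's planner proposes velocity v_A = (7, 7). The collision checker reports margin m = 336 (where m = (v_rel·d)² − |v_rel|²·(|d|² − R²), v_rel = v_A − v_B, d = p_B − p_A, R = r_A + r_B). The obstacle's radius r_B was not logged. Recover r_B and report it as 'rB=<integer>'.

m = 336
d = (-2, -26);  v_rel = (0, 4),  |v_rel|² = 16
v_rel×d = (0)·(-26) − (4)·(-2) = 8
since m = R²·16 − 8²:  R² = (64 + 336) / 16 = 25
R = √25 = 5  ⇒  r_B = 5 − 2 = 3

rB=3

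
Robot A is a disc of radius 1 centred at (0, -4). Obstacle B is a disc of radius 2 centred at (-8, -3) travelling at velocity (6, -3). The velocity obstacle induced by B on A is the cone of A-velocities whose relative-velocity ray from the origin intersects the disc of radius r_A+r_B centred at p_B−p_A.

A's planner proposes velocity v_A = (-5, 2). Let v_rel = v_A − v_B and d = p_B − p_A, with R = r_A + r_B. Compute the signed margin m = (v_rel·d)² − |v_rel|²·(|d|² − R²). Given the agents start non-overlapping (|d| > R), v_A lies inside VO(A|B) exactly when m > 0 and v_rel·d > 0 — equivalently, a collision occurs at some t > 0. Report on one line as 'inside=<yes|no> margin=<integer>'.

d = (-8, 1),  |d|² = 65;  R = 1+2 = 3,  c = 65−3² = 56
v_rel = (-11, 5),  |v_rel|² = 146;  v_rel·d = (-11)·(-8) + (5)·(1) = 93
146·t² − 186·t + 56 = 0  ⇒  m = 93² − 146·56 = 473
m = 473 > 0,  v_rel·d = 93 > 0  ⇒  inside

inside=yes margin=473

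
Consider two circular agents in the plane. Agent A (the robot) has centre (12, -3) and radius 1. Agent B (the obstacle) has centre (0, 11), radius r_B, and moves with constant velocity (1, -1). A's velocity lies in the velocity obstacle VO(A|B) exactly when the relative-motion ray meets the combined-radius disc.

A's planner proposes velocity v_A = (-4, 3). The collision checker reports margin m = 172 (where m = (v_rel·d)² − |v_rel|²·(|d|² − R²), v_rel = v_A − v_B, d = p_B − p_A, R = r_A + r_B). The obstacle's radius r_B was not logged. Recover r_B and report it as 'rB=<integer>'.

m = 172
d = (-12, 14);  v_rel = (-5, 4),  |v_rel|² = 41
v_rel×d = (-5)·(14) − (4)·(-12) = -22
since m = R²·41 − (-22)²:  R² = (484 + 172) / 41 = 16
R = √16 = 4  ⇒  r_B = 4 − 1 = 3

rB=3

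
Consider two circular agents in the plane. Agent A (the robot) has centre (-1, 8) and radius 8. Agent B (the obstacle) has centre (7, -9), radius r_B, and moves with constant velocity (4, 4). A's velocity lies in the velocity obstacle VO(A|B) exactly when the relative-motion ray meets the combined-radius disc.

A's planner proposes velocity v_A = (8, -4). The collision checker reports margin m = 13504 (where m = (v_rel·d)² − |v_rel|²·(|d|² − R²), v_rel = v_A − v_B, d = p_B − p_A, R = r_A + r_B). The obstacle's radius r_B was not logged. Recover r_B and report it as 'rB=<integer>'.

m = 13504
d = (8, -17);  v_rel = (4, -8),  |v_rel|² = 80
v_rel×d = (4)·(-17) − (-8)·(8) = -4
since m = R²·80 − (-4)²:  R² = (16 + 13504) / 80 = 169
R = √169 = 13  ⇒  r_B = 13 − 8 = 5

rB=5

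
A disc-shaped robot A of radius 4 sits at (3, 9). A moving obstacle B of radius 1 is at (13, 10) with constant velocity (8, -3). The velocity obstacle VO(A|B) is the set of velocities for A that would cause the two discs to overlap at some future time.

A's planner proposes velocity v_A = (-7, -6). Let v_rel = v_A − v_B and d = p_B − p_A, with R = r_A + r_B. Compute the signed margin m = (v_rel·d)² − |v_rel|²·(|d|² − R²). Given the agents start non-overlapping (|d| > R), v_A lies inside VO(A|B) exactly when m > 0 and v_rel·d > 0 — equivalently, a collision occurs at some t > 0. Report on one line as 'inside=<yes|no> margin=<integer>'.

d = (10, 1),  |d|² = 101;  R = 4+1 = 5,  c = 101−5² = 76
v_rel = (-15, -3),  |v_rel|² = 234;  v_rel·d = (-15)·(10) + (-3)·(1) = -153
234·t² + 306·t + 76 = 0  ⇒  m = (-153)² − 234·76 = 5625
m = 5625 > 0,  v_rel·d = -153 < 0  ⇒  outside

inside=no margin=5625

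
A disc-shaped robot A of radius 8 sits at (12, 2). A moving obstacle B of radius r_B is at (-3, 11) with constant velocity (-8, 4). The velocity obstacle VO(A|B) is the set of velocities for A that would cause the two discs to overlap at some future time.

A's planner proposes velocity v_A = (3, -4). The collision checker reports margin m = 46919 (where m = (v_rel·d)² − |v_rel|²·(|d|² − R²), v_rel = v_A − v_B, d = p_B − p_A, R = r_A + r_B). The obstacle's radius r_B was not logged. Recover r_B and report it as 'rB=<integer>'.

m = 46919
d = (-15, 9);  v_rel = (11, -8),  |v_rel|² = 185
v_rel×d = (11)·(9) − (-8)·(-15) = -21
since m = R²·185 − (-21)²:  R² = (441 + 46919) / 185 = 256
R = √256 = 16  ⇒  r_B = 16 − 8 = 8

rB=8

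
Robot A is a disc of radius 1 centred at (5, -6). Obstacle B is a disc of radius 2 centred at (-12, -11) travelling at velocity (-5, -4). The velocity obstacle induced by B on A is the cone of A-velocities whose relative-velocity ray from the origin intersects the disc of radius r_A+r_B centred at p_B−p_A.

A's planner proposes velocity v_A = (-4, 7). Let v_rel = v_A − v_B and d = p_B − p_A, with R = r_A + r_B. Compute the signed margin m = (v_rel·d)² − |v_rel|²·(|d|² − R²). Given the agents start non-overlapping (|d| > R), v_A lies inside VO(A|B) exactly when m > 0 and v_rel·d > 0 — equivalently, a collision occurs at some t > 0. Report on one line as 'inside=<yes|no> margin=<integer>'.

d = (-17, -5),  |d|² = 314;  R = 1+2 = 3,  c = 314−3² = 305
v_rel = (1, 11),  |v_rel|² = 122;  v_rel·d = (1)·(-17) + (11)·(-5) = -72
122·t² + 144·t + 305 = 0  ⇒  m = (-72)² − 122·305 = -32026
m = -32026 < 0,  v_rel·d = -72 < 0  ⇒  outside

inside=no margin=-32026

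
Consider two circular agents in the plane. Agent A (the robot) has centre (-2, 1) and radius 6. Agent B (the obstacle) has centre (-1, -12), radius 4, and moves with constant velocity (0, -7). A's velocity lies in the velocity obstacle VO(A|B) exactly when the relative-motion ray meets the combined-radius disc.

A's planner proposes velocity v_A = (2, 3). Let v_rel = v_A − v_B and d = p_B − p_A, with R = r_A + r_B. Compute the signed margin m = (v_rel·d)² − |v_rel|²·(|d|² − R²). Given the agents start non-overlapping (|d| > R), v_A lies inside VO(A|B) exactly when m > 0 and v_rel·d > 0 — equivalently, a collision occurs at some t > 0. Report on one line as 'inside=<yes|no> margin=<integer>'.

d = (1, -13),  |d|² = 170;  R = 6+4 = 10,  c = 170−10² = 70
v_rel = (2, 10),  |v_rel|² = 104;  v_rel·d = (2)·(1) + (10)·(-13) = -128
104·t² + 256·t + 70 = 0  ⇒  m = (-128)² − 104·70 = 9104
m = 9104 > 0,  v_rel·d = -128 < 0  ⇒  outside

inside=no margin=9104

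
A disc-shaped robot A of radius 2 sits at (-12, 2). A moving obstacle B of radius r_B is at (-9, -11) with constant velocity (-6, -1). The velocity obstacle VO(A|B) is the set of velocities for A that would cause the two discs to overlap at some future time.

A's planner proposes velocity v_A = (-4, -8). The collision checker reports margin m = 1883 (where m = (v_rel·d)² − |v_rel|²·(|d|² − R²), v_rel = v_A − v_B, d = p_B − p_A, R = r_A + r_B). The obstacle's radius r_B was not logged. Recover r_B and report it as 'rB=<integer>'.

m = 1883
d = (3, -13);  v_rel = (2, -7),  |v_rel|² = 53
v_rel×d = (2)·(-13) − (-7)·(3) = -5
since m = R²·53 − (-5)²:  R² = (25 + 1883) / 53 = 36
R = √36 = 6  ⇒  r_B = 6 − 2 = 4

rB=4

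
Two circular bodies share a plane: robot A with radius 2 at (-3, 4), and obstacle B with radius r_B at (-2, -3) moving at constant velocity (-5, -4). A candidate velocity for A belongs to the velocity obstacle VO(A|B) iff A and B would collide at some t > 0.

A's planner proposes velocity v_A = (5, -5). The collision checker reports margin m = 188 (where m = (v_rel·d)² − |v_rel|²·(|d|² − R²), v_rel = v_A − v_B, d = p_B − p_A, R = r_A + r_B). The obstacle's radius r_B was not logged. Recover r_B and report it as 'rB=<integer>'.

m = 188
d = (1, -7);  v_rel = (10, -1),  |v_rel|² = 101
v_rel×d = (10)·(-7) − (-1)·(1) = -69
since m = R²·101 − (-69)²:  R² = (4761 + 188) / 101 = 49
R = √49 = 7  ⇒  r_B = 7 − 2 = 5

rB=5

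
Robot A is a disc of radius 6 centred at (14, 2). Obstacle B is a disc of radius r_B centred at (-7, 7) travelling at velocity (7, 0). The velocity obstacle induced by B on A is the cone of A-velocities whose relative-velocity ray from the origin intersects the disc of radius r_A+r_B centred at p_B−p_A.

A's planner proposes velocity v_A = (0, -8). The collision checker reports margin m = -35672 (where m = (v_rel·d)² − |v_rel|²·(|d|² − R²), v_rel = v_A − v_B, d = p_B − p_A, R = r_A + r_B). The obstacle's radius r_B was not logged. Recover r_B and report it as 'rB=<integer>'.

m = -35672
d = (-21, 5);  v_rel = (-7, -8),  |v_rel|² = 113
v_rel×d = (-7)·(5) − (-8)·(-21) = -203
since m = R²·113 − (-203)²:  R² = (41209 + -35672) / 113 = 49
R = √49 = 7  ⇒  r_B = 7 − 6 = 1

rB=1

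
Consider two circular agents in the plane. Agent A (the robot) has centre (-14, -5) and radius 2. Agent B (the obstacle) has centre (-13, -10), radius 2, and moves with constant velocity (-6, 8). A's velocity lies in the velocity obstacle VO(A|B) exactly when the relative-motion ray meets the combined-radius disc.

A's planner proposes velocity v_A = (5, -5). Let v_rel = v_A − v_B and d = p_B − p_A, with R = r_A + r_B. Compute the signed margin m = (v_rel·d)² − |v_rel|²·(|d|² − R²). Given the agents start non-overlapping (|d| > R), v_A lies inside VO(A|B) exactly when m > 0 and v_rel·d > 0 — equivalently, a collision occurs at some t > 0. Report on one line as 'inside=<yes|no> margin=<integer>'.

d = (1, -5),  |d|² = 26;  R = 2+2 = 4,  c = 26−4² = 10
v_rel = (11, -13),  |v_rel|² = 290;  v_rel·d = (11)·(1) + (-13)·(-5) = 76
290·t² − 152·t + 10 = 0  ⇒  m = 76² − 290·10 = 2876
m = 2876 > 0,  v_rel·d = 76 > 0  ⇒  inside

inside=yes margin=2876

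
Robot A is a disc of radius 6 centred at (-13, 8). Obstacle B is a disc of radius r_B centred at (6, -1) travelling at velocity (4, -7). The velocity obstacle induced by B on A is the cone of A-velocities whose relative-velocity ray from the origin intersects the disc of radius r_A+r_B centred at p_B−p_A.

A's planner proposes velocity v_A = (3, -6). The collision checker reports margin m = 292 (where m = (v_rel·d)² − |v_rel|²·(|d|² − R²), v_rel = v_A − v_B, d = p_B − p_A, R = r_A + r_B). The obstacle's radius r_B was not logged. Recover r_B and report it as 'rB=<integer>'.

m = 292
d = (19, -9);  v_rel = (-1, 1),  |v_rel|² = 2
v_rel×d = (-1)·(-9) − (1)·(19) = -10
since m = R²·2 − (-10)²:  R² = (100 + 292) / 2 = 196
R = √196 = 14  ⇒  r_B = 14 − 6 = 8

rB=8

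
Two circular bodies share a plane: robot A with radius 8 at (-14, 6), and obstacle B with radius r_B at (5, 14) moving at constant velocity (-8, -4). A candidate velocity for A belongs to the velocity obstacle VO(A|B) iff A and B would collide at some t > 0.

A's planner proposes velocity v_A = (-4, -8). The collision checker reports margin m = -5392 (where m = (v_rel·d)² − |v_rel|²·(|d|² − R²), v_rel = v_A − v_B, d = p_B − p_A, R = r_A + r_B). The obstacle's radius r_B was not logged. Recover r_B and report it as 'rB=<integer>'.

m = -5392
d = (19, 8);  v_rel = (4, -4),  |v_rel|² = 32
v_rel×d = (4)·(8) − (-4)·(19) = 108
since m = R²·32 − 108²:  R² = (11664 + -5392) / 32 = 196
R = √196 = 14  ⇒  r_B = 14 − 8 = 6

rB=6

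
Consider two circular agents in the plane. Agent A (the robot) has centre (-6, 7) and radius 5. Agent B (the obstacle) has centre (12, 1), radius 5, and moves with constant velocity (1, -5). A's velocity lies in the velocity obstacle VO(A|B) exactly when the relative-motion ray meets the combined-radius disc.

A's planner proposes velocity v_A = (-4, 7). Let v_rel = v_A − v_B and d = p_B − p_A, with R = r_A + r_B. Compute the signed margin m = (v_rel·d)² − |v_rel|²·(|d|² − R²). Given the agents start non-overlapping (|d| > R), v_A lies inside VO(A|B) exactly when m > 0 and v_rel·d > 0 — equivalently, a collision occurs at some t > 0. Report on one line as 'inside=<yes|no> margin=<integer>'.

d = (18, -6),  |d|² = 360;  R = 5+5 = 10,  c = 360−10² = 260
v_rel = (-5, 12),  |v_rel|² = 169;  v_rel·d = (-5)·(18) + (12)·(-6) = -162
169·t² + 324·t + 260 = 0  ⇒  m = (-162)² − 169·260 = -17696
m = -17696 < 0,  v_rel·d = -162 < 0  ⇒  outside

inside=no margin=-17696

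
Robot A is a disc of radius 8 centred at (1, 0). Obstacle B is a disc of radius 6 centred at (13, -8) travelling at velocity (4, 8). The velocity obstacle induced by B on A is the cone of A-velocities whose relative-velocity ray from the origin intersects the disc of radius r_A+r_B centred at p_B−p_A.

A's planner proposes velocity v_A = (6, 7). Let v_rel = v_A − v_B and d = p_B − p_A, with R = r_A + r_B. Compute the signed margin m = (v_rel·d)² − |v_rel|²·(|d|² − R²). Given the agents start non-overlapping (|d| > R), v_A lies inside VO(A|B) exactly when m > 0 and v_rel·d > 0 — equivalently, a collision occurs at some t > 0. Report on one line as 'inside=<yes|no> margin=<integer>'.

d = (12, -8),  |d|² = 208;  R = 8+6 = 14,  c = 208−14² = 12
v_rel = (2, -1),  |v_rel|² = 5;  v_rel·d = (2)·(12) + (-1)·(-8) = 32
5·t² − 64·t + 12 = 0  ⇒  m = 32² − 5·12 = 964
m = 964 > 0,  v_rel·d = 32 > 0  ⇒  inside

inside=yes margin=964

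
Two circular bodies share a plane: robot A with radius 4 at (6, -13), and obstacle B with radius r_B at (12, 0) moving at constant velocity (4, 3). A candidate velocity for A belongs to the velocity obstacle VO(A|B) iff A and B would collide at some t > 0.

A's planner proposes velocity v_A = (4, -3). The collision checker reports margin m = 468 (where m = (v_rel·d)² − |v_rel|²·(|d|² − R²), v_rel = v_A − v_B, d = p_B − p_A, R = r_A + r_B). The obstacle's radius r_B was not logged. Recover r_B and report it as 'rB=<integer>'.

m = 468
d = (6, 13);  v_rel = (0, -6),  |v_rel|² = 36
v_rel×d = (0)·(13) − (-6)·(6) = 36
since m = R²·36 − 36²:  R² = (1296 + 468) / 36 = 49
R = √49 = 7  ⇒  r_B = 7 − 4 = 3

rB=3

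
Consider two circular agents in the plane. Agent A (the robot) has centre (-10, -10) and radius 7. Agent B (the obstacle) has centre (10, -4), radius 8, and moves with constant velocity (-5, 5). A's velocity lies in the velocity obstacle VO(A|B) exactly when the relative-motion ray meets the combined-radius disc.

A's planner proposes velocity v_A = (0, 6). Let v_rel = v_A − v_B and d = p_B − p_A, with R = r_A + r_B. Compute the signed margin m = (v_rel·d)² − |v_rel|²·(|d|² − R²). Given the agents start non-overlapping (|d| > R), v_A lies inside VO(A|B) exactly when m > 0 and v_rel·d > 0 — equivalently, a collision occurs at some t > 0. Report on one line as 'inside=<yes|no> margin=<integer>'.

d = (20, 6),  |d|² = 436;  R = 7+8 = 15,  c = 436−15² = 211
v_rel = (5, 1),  |v_rel|² = 26;  v_rel·d = (5)·(20) + (1)·(6) = 106
26·t² − 212·t + 211 = 0  ⇒  m = 106² − 26·211 = 5750
m = 5750 > 0,  v_rel·d = 106 > 0  ⇒  inside

inside=yes margin=5750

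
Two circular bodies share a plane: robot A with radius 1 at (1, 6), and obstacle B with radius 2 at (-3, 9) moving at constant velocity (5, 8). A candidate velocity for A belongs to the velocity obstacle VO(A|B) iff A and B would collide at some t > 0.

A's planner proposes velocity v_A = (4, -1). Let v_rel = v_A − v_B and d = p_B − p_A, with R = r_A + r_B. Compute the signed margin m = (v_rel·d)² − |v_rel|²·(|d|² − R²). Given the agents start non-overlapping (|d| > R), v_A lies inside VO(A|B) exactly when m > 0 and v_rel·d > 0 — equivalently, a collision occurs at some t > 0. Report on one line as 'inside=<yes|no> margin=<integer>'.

d = (-4, 3),  |d|² = 25;  R = 1+2 = 3,  c = 25−3² = 16
v_rel = (-1, -9),  |v_rel|² = 82;  v_rel·d = (-1)·(-4) + (-9)·(3) = -23
82·t² + 46·t + 16 = 0  ⇒  m = (-23)² − 82·16 = -783
m = -783 < 0,  v_rel·d = -23 < 0  ⇒  outside

inside=no margin=-783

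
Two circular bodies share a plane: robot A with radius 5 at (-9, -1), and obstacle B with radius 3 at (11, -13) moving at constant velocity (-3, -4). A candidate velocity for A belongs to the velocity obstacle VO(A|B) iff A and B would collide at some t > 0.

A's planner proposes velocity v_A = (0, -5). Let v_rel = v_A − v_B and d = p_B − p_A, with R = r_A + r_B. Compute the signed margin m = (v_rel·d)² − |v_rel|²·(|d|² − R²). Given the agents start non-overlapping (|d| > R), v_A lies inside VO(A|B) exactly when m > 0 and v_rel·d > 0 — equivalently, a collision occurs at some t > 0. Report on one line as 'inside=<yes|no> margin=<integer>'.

d = (20, -12),  |d|² = 544;  R = 5+3 = 8,  c = 544−8² = 480
v_rel = (3, -1),  |v_rel|² = 10;  v_rel·d = (3)·(20) + (-1)·(-12) = 72
10·t² − 144·t + 480 = 0  ⇒  m = 72² − 10·480 = 384
m = 384 > 0,  v_rel·d = 72 > 0  ⇒  inside

inside=yes margin=384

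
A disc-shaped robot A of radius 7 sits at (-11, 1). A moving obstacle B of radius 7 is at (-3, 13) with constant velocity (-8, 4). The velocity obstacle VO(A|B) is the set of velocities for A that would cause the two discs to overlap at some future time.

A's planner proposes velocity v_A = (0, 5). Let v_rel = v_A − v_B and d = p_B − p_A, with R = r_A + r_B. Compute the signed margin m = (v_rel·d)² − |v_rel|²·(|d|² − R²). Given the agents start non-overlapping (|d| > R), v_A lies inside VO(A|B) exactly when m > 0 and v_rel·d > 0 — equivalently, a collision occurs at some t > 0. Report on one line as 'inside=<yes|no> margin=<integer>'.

d = (8, 12),  |d|² = 208;  R = 7+7 = 14,  c = 208−14² = 12
v_rel = (8, 1),  |v_rel|² = 65;  v_rel·d = (8)·(8) + (1)·(12) = 76
65·t² − 152·t + 12 = 0  ⇒  m = 76² − 65·12 = 4996
m = 4996 > 0,  v_rel·d = 76 > 0  ⇒  inside

inside=yes margin=4996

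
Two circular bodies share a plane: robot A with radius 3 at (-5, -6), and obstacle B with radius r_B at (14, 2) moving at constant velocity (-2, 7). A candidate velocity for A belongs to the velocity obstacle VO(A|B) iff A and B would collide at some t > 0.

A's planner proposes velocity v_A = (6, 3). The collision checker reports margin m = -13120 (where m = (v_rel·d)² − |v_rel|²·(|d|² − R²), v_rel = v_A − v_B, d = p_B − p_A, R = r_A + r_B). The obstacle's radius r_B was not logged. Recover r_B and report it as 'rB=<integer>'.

m = -13120
d = (19, 8);  v_rel = (8, -4),  |v_rel|² = 80
v_rel×d = (8)·(8) − (-4)·(19) = 140
since m = R²·80 − 140²:  R² = (19600 + -13120) / 80 = 81
R = √81 = 9  ⇒  r_B = 9 − 3 = 6

rB=6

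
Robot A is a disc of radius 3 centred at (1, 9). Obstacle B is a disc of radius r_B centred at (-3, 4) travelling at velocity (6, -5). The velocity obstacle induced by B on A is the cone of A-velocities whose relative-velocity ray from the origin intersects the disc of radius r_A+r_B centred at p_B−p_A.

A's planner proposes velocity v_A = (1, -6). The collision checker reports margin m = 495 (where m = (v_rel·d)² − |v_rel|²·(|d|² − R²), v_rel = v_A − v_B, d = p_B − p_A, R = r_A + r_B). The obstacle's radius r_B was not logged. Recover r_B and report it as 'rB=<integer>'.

m = 495
d = (-4, -5);  v_rel = (-5, -1),  |v_rel|² = 26
v_rel×d = (-5)·(-5) − (-1)·(-4) = 21
since m = R²·26 − 21²:  R² = (441 + 495) / 26 = 36
R = √36 = 6  ⇒  r_B = 6 − 3 = 3

rB=3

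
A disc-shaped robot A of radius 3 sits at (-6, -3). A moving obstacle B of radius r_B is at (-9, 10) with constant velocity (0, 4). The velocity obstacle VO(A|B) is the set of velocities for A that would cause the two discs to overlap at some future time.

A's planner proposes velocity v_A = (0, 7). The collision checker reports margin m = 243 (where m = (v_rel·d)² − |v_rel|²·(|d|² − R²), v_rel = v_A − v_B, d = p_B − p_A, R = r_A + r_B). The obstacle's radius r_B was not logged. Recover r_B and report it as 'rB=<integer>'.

m = 243
d = (-3, 13);  v_rel = (0, 3),  |v_rel|² = 9
v_rel×d = (0)·(13) − (3)·(-3) = 9
since m = R²·9 − 9²:  R² = (81 + 243) / 9 = 36
R = √36 = 6  ⇒  r_B = 6 − 3 = 3

rB=3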